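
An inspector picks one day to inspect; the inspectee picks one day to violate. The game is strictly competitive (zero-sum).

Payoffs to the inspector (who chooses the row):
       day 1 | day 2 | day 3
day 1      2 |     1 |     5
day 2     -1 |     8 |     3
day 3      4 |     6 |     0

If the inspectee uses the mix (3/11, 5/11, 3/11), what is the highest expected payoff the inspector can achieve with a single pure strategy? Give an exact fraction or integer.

day 1: (2)·(3/11) + (1)·(5/11) + (5)·(3/11) = 26/11.
day 2: (-1)·(3/11) + (8)·(5/11) + (3)·(3/11) = 46/11.
day 3: (4)·(3/11) + (6)·(5/11) + (0)·(3/11) = 42/11.
The best pure response is day 2 with expected payoff 46/11.

46/11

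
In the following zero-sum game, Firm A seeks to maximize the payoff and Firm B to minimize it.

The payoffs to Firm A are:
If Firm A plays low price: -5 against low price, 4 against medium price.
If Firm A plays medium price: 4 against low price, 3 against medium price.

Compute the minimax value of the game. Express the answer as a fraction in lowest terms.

31/10

Row minima are -5 and 3, so Firm A's maximin is 3; column maxima are 4 and 4, so Firm B's minimax is 4. These differ, so the equilibrium is in mixed strategies.
Let Firm A play low price with probability p. Firm B is indifferent when −5p + 4(1−p) = 4p + 3(1−p), giving p = 1/10.
Let Firm B play low price with probability q. Firm A is indifferent when −5q + 4(1−q) = 4q + 3(1−q), giving q = 1/10.
The value is -5·(1/10) + (4)·(9/10) = 31/10.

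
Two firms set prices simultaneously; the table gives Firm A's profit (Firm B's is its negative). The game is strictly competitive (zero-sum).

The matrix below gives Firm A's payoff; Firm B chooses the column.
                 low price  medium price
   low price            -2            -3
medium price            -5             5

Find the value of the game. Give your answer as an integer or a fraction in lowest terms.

Row minima are -3 and -5, so Firm A's maximin is -3; column maxima are -2 and 5, so Firm B's minimax is -2. These differ, so the equilibrium is in mixed strategies.
Let Firm A play low price with probability p. Firm B is indifferent when −2p − 5(1−p) = −3p + 5(1−p), giving p = 10/11.
Let Firm B play low price with probability q. Firm A is indifferent when −2q − 3(1−q) = −5q + 5(1−q), giving q = 8/11.
The value is -2·(8/11) + (-3)·(3/11) = -25/11.

-25/11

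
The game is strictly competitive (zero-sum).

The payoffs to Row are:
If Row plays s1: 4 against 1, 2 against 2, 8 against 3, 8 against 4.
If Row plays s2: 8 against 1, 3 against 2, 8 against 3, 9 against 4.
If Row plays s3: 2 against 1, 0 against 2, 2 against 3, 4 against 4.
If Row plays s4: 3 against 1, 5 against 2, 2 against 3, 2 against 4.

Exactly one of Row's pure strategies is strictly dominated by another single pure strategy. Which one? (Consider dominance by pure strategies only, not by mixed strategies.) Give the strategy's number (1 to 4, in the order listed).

Compare s3 with s1: 4 > 2, 2 > 0, 8 > 2, 8 > 4.
So s1 strictly dominates s3 for Row; s3 is strictly dominated.

3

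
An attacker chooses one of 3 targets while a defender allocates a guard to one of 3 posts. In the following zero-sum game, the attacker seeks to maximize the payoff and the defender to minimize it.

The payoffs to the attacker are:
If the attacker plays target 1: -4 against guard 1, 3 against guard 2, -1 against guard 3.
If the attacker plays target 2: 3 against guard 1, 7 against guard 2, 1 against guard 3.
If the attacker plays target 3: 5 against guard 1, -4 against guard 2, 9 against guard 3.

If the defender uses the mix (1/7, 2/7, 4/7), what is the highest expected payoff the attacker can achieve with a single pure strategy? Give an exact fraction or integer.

33/7

target 1: (-4)·(1/7) + (3)·(2/7) + (-1)·(4/7) = -2/7.
target 2: (3)·(1/7) + (7)·(2/7) + (1)·(4/7) = 3.
target 3: (5)·(1/7) + (-4)·(2/7) + (9)·(4/7) = 33/7.
The best pure response is target 3 with expected payoff 33/7.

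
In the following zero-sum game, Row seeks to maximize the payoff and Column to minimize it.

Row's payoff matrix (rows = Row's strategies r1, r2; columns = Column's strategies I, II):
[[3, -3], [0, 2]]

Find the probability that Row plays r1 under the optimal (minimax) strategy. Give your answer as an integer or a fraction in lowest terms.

1/4

Row minima are -3 and 0, so Row's maximin is 0; column maxima are 3 and 2, so Column's minimax is 2. These differ, so the equilibrium is in mixed strategies.
Let Row play r1 with probability p. Column is indifferent when 3p = −3p + 2(1−p), giving p = 1/4.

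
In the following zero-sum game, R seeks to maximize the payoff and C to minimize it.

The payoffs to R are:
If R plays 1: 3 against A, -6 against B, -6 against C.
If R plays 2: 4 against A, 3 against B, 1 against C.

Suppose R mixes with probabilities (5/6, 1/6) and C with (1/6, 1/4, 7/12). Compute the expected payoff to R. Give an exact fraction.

Against (1/6, 1/4, 7/12), each row's expected payoff is 1: -9/2; 2: 2.
Taking the (5/6, 1/6)-weighted average: (5/6)·(-9/2) + (1/6)·(2) = -41/12.

-41/12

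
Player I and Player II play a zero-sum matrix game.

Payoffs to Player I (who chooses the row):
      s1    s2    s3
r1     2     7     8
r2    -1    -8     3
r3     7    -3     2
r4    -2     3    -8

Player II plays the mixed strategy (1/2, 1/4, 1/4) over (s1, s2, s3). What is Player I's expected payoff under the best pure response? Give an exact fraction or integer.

19/4

r1: (2)·(1/2) + (7)·(1/4) + (8)·(1/4) = 19/4.
r2: (-1)·(1/2) + (-8)·(1/4) + (3)·(1/4) = -7/4.
r3: (7)·(1/2) + (-3)·(1/4) + (2)·(1/4) = 13/4.
r4: (-2)·(1/2) + (3)·(1/4) + (-8)·(1/4) = -9/4.
The best pure response is r1 with expected payoff 19/4.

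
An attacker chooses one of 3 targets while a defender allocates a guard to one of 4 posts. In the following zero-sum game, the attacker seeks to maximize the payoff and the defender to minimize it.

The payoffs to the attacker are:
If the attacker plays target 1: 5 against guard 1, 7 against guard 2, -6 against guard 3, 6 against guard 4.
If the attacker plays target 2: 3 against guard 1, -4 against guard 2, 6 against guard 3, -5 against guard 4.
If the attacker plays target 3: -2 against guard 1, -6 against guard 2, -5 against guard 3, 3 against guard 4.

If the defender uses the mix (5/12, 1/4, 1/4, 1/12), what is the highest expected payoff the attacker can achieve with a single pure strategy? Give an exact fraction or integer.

17/6

target 1: (5)·(5/12) + (7)·(1/4) + (-6)·(1/4) + (6)·(1/12) = 17/6.
target 2: (3)·(5/12) + (-4)·(1/4) + (6)·(1/4) + (-5)·(1/12) = 4/3.
target 3: (-2)·(5/12) + (-6)·(1/4) + (-5)·(1/4) + (3)·(1/12) = -10/3.
The best pure response is target 1 with expected payoff 17/6.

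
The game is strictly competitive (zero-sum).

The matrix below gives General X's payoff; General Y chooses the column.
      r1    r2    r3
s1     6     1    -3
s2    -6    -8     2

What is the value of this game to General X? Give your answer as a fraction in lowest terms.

Column r1 is strictly dominated by r2 for General Y (it gives General X more in every row).
The remaining 2×2 game on (s1, s2) × (r2, r3) has no saddle point. Let General X play s1 with probability p; indifference gives p − 8(1−p) = −3p + 2(1−p), so p = 5/7.
Similarly General Y's optimal q on r2 is 5/14, and the value is 1·(5/14) + (-3)·(9/14) = -11/7.

-11/7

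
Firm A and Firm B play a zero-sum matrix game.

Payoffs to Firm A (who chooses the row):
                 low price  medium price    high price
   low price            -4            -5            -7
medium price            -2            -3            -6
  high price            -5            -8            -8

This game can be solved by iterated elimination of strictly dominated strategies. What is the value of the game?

-6

Row high price is strictly dominated by row low price (-4>-5, -5>-8, -7>-8); eliminate high price.
Row low price is strictly dominated by row medium price (-2>-4, -3>-5, -6>-7); eliminate low price.
Column medium price is strictly dominated by high price for Firm B (-6<-3); eliminate medium price.
Column low price is strictly dominated by high price for Firm B (-6<-2); eliminate low price.
Only (medium price, high price) remains, with payoff -6.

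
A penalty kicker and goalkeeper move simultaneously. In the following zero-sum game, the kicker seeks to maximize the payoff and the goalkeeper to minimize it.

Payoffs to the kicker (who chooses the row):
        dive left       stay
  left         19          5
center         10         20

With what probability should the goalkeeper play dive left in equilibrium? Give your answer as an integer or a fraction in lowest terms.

5/8

Row minima are 5 and 10, so the kicker's maximin is 10; column maxima are 19 and 20, so the goalkeeper's minimax is 19. These differ, so the equilibrium is in mixed strategies.
Let the goalkeeper play dive left with probability q. The kicker is indifferent when 19q + 5(1−q) = 10q + 20(1−q), giving q = 5/8.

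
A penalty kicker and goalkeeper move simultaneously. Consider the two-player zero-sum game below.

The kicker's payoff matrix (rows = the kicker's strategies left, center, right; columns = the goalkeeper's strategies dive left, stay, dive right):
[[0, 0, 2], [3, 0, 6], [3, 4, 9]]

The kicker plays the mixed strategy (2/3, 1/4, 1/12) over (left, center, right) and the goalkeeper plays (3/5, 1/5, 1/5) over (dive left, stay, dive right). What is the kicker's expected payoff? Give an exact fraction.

83/60

Against (3/5, 1/5, 1/5), each row's expected payoff is left: 2/5; center: 3; right: 22/5.
Taking the (2/3, 1/4, 1/12)-weighted average: (2/3)·(2/5) + (1/4)·(3) + (1/12)·(22/5) = 83/60.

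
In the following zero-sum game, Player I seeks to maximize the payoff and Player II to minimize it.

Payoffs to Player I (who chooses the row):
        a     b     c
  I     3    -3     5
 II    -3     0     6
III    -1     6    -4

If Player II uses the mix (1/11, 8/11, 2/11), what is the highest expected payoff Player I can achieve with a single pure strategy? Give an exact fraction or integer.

I: (3)·(1/11) + (-3)·(8/11) + (5)·(2/11) = -1.
II: (-3)·(1/11) + (0)·(8/11) + (6)·(2/11) = 9/11.
III: (-1)·(1/11) + (6)·(8/11) + (-4)·(2/11) = 39/11.
The best pure response is III with expected payoff 39/11.

39/11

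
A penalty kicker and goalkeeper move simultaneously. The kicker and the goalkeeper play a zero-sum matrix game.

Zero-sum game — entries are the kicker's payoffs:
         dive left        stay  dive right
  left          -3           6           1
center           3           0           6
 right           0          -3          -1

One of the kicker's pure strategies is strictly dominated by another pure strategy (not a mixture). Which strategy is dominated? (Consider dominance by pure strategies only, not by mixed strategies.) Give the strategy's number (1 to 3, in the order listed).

Compare right with center: 3 > 0, 0 > -3, 6 > -1.
So center strictly dominates right for the kicker; right is strictly dominated.

3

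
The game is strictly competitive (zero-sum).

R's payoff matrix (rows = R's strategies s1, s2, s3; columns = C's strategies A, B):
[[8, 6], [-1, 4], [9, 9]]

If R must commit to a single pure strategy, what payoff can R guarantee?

The worst-case payoff for each row is s1: 6, s2: -1, s3: 9.
The best of these is 9.

9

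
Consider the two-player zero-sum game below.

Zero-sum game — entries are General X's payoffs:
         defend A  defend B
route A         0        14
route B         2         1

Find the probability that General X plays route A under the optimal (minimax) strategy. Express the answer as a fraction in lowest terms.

1/15

Row minima are 0 and 1, so General X's maximin is 1; column maxima are 2 and 14, so General Y's minimax is 2. These differ, so the equilibrium is in mixed strategies.
Let General X play route A with probability p. General Y is indifferent when 2(1−p) = 14p + (1−p), giving p = 1/15.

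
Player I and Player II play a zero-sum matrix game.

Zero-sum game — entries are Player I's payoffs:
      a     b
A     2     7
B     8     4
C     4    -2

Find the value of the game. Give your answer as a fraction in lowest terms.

16/3

Row C is strictly dominated by row B, so Player I never plays it.
The remaining 2×2 game on (A, B) × (a, b) has no saddle point. Let Player I play A with probability p; indifference gives 2p + 8(1−p) = 7p + 4(1−p), so p = 4/9.
Similarly Player II's optimal q on a is 1/3, and the value is 2·(1/3) + (7)·(2/3) = 16/3.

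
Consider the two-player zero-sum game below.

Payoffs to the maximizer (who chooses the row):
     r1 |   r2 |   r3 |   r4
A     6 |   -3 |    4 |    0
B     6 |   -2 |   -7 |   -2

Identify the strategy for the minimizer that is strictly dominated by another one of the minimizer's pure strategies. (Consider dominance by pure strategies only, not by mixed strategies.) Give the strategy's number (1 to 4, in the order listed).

The minimizer prefers columns that give the maximizer less. Compare r1 with r2: -3 < 6, -2 < 6.
So r2 strictly dominates r1 for the minimizer; r1 is strictly dominated.

1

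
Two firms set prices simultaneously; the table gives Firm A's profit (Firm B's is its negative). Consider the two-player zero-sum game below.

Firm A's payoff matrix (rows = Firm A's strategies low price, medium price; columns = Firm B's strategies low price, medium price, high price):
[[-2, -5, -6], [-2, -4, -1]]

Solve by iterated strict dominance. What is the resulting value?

-4

Column low price is strictly dominated by medium price for Firm B (-5<-2, -4<-2); eliminate low price.
Row low price is strictly dominated by row medium price (-4>-5, -1>-6); eliminate low price.
Column high price is strictly dominated by medium price for Firm B (-4<-1); eliminate high price.
Only (medium price, medium price) remains, with payoff -4.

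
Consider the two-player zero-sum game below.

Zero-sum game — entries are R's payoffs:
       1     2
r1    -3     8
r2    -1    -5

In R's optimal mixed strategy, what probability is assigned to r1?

Row minima are -3 and -5, so R's maximin is -3; column maxima are -1 and 8, so C's minimax is -1. These differ, so the equilibrium is in mixed strategies.
Let R play r1 with probability p. C is indifferent when −3p − (1−p) = 8p − 5(1−p), giving p = 4/15.

4/15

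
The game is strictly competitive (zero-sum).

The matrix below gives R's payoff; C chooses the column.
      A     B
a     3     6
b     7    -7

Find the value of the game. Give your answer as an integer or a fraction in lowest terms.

63/17

Row minima are 3 and -7, so R's maximin is 3; column maxima are 7 and 6, so C's minimax is 6. These differ, so the equilibrium is in mixed strategies.
Let R play a with probability p. C is indifferent when 3p + 7(1−p) = 6p − 7(1−p), giving p = 14/17.
Let C play A with probability q. R is indifferent when 3q + 6(1−q) = 7q − 7(1−q), giving q = 13/17.
The value is 3·(13/17) + (6)·(4/17) = 63/17.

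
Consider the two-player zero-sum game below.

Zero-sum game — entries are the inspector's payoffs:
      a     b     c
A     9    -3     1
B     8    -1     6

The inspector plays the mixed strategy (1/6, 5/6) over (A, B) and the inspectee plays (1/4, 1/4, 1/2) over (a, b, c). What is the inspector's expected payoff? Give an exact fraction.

103/24

Against (1/4, 1/4, 1/2), each row's expected payoff is A: 2; B: 19/4.
Taking the (1/6, 5/6)-weighted average: (1/6)·(2) + (5/6)·(19/4) = 103/24.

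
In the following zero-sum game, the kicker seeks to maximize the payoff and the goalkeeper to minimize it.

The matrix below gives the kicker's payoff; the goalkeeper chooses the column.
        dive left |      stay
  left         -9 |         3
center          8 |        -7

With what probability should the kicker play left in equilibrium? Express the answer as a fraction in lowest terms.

5/9

Row minima are -9 and -7, so the kicker's maximin is -7; column maxima are 8 and 3, so the goalkeeper's minimax is 3. These differ, so the equilibrium is in mixed strategies.
Let the kicker play left with probability p. The goalkeeper is indifferent when −9p + 8(1−p) = 3p − 7(1−p), giving p = 5/9.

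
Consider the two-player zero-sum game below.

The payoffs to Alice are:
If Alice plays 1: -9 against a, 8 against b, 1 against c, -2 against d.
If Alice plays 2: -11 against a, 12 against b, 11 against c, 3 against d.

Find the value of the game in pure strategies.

Row minima: -9, -11 → Alice's maximin is -9.
Column maxima: -9, 12, 11, 3 → Bob's minimax is -9.
They coincide at (1, a), so the value is -9.

-9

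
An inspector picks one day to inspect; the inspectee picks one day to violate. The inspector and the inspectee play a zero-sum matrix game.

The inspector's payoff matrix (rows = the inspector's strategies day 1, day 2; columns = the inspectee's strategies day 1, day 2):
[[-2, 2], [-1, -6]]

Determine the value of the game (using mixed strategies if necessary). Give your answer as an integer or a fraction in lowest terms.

Row minima are -2 and -6, so the inspector's maximin is -2; column maxima are -1 and 2, so the inspectee's minimax is -1. These differ, so the equilibrium is in mixed strategies.
Let the inspector play day 1 with probability p. The inspectee is indifferent when −2p − (1−p) = 2p − 6(1−p), giving p = 5/9.
Let the inspectee play day 1 with probability q. The inspector is indifferent when −2q + 2(1−q) = −q − 6(1−q), giving q = 8/9.
The value is -2·(8/9) + (2)·(1/9) = -14/9.

-14/9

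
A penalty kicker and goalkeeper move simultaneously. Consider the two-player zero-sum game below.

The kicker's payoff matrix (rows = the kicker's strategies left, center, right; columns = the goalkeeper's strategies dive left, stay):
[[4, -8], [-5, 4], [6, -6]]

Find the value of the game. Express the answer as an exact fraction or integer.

-2/7

Row left is strictly dominated by row right, so the kicker never plays it.
The remaining 2×2 game on (center, right) × (dive left, stay) has no saddle point. Let the kicker play center with probability p; indifference gives −5p + 6(1−p) = 4p − 6(1−p), so p = 4/7.
Similarly the goalkeeper's optimal q on dive left is 10/21, and the value is -5·(10/21) + (4)·(11/21) = -2/7.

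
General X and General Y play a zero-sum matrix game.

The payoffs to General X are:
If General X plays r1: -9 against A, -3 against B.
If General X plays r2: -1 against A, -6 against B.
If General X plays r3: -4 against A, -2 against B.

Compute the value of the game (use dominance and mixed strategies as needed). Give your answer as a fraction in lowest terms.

-22/7

Row r1 is strictly dominated by row r3, so General X never plays it.
The remaining 2×2 game on (r2, r3) × (A, B) has no saddle point. Let General X play r2 with probability p; indifference gives −p − 4(1−p) = −6p − 2(1−p), so p = 2/7.
Similarly General Y's optimal q on A is 4/7, and the value is -1·(4/7) + (-6)·(3/7) = -22/7.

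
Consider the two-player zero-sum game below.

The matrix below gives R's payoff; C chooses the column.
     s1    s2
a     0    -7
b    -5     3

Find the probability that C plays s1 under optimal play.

2/3

Row minima are -7 and -5, so R's maximin is -5; column maxima are 0 and 3, so C's minimax is 0. These differ, so the equilibrium is in mixed strategies.
Let C play s1 with probability q. R is indifferent when −7(1−q) = −5q + 3(1−q), giving q = 2/3.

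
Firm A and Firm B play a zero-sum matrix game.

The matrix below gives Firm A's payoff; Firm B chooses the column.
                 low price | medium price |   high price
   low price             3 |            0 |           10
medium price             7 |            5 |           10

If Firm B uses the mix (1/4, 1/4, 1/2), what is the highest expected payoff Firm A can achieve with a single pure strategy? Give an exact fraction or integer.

8

low price: (3)·(1/4) + (0)·(1/4) + (10)·(1/2) = 23/4.
medium price: (7)·(1/4) + (5)·(1/4) + (10)·(1/2) = 8.
The best pure response is medium price with expected payoff 8.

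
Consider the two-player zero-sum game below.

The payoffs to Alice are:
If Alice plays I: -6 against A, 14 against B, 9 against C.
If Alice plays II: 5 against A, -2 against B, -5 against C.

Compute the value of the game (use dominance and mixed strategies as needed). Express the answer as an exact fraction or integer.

3/5

Column B is strictly dominated by C for Bob (it gives Alice more in every row).
The remaining 2×2 game on (I, II) × (A, C) has no saddle point. Let Alice play I with probability p; indifference gives −6p + 5(1−p) = 9p − 5(1−p), so p = 2/5.
Similarly Bob's optimal q on A is 14/25, and the value is -6·(14/25) + (9)·(11/25) = 3/5.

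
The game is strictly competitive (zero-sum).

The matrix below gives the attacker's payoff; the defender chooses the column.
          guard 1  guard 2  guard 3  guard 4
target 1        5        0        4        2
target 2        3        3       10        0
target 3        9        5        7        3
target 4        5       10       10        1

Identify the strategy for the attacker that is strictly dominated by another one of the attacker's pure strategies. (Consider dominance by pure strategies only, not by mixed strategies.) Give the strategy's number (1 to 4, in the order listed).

Compare target 1 with target 3: 9 > 5, 5 > 0, 7 > 4, 3 > 2.
So target 3 strictly dominates target 1 for the attacker; target 1 is strictly dominated.

1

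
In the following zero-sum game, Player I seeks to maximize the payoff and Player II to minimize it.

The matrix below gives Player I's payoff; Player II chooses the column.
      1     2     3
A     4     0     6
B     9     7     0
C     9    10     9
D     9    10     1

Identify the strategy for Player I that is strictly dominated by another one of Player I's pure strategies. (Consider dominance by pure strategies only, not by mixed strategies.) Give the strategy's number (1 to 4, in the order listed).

1

Compare A with C: 9 > 4, 10 > 0, 9 > 6.
So C strictly dominates A for Player I; A is strictly dominated.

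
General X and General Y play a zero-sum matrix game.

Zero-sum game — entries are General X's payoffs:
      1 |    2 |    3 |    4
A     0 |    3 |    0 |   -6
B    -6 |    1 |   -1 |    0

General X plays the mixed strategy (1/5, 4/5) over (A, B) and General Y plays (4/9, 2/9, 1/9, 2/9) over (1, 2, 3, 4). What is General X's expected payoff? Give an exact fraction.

Against (4/9, 2/9, 1/9, 2/9), each row's expected payoff is A: -2/3; B: -23/9.
Taking the (1/5, 4/5)-weighted average: (1/5)·(-2/3) + (4/5)·(-23/9) = -98/45.

-98/45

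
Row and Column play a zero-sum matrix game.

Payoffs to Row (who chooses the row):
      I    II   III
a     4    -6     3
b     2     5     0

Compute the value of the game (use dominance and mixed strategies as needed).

15/14

Column I is strictly dominated by III for Column (it gives Row more in every row).
The remaining 2×2 game on (a, b) × (II, III) has no saddle point. Let Row play a with probability p; indifference gives −6p + 5(1−p) = 3p, so p = 5/14.
Similarly Column's optimal q on II is 3/14, and the value is -6·(3/14) + (3)·(11/14) = 15/14.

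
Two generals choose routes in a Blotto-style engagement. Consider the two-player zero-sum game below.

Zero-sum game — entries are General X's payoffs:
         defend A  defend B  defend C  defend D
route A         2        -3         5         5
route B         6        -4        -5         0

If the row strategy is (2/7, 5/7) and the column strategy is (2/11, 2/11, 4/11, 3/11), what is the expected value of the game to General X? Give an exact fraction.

-2/11

Against (2/11, 2/11, 4/11, 3/11), each row's expected payoff is route A: 3; route B: -16/11.
Taking the (2/7, 5/7)-weighted average: (2/7)·(3) + (5/7)·(-16/11) = -2/11.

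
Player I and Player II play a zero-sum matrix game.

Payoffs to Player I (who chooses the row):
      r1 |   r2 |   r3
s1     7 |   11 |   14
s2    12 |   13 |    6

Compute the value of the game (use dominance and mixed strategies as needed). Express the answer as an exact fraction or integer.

126/13

Column r2 is strictly dominated by r1 for Player II (it gives Player I more in every row).
The remaining 2×2 game on (s1, s2) × (r1, r3) has no saddle point. Let Player I play s1 with probability p; indifference gives 7p + 12(1−p) = 14p + 6(1−p), so p = 6/13.
Similarly Player II's optimal q on r1 is 8/13, and the value is 7·(8/13) + (14)·(5/13) = 126/13.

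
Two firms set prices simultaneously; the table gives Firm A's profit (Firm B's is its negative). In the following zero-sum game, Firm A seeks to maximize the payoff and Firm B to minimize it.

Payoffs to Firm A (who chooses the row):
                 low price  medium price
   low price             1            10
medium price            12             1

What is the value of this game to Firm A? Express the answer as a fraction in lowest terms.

Row minima are 1 and 1, so Firm A's maximin is 1; column maxima are 12 and 10, so Firm B's minimax is 10. These differ, so the equilibrium is in mixed strategies.
Let Firm A play low price with probability p. Firm B is indifferent when p + 12(1−p) = 10p + (1−p), giving p = 11/20.
Let Firm B play low price with probability q. Firm A is indifferent when q + 10(1−q) = 12q + (1−q), giving q = 9/20.
The value is 1·(9/20) + (10)·(11/20) = 119/20.

119/20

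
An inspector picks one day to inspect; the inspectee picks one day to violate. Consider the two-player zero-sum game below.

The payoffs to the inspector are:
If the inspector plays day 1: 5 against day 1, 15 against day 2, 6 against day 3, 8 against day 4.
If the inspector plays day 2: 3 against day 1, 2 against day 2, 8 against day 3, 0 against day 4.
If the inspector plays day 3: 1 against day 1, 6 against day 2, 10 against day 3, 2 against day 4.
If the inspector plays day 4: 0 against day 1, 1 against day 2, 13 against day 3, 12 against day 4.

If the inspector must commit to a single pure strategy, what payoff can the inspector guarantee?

5

The worst-case payoff for each row is day 1: 5, day 2: 0, day 3: 1, day 4: 0.
The best of these is 5.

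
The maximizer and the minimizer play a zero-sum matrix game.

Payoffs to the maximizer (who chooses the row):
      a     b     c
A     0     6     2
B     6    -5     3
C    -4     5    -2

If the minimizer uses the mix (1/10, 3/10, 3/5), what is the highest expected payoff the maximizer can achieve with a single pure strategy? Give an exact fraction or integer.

3

A: (0)·(1/10) + (6)·(3/10) + (2)·(3/5) = 3.
B: (6)·(1/10) + (-5)·(3/10) + (3)·(3/5) = 9/10.
C: (-4)·(1/10) + (5)·(3/10) + (-2)·(3/5) = -1/10.
The best pure response is A with expected payoff 3.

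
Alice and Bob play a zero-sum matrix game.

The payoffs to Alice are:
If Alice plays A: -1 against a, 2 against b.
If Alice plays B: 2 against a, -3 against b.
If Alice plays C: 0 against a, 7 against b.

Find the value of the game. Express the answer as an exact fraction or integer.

Row A is strictly dominated by row C, so Alice never plays it.
The remaining 2×2 game on (B, C) × (a, b) has no saddle point. Let Alice play B with probability p; indifference gives 2p = −3p + 7(1−p), so p = 7/12.
Similarly Bob's optimal q on a is 5/6, and the value is 2·(5/6) + (-3)·(1/6) = 7/6.

7/6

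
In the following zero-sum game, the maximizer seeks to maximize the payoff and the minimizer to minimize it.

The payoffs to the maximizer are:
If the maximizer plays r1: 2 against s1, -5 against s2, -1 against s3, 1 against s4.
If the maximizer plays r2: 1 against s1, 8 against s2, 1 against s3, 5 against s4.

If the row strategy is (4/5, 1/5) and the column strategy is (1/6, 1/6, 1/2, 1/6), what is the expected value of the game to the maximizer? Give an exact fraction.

Against (1/6, 1/6, 1/2, 1/6), each row's expected payoff is r1: -5/6; r2: 17/6.
Taking the (4/5, 1/5)-weighted average: (4/5)·(-5/6) + (1/5)·(17/6) = -1/10.

-1/10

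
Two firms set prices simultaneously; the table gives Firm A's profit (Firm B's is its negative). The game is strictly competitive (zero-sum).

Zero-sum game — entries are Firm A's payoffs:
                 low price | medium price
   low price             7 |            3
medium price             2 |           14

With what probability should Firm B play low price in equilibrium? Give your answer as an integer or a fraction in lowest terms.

Row minima are 3 and 2, so Firm A's maximin is 3; column maxima are 7 and 14, so Firm B's minimax is 7. These differ, so the equilibrium is in mixed strategies.
Let Firm B play low price with probability q. Firm A is indifferent when 7q + 3(1−q) = 2q + 14(1−q), giving q = 11/16.

11/16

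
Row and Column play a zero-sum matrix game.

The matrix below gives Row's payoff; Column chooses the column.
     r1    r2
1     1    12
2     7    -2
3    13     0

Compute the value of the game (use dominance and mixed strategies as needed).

13/2

Row 2 is strictly dominated by row 3, so Row never plays it.
The remaining 2×2 game on (1, 3) × (r1, r2) has no saddle point. Let Row play 1 with probability p; indifference gives p + 13(1−p) = 12p, so p = 13/24.
Similarly Column's optimal q on r1 is 1/2, and the value is 1·(1/2) + (12)·(1/2) = 13/2.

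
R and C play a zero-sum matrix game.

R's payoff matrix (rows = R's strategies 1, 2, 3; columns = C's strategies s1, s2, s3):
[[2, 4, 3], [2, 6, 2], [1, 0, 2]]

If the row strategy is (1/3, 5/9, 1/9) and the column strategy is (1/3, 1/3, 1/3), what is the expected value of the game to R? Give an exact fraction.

Against (1/3, 1/3, 1/3), each row's expected payoff is 1: 3; 2: 10/3; 3: 1.
Taking the (1/3, 5/9, 1/9)-weighted average: (1/3)·(3) + (5/9)·(10/3) + (1/9)·(1) = 80/27.

80/27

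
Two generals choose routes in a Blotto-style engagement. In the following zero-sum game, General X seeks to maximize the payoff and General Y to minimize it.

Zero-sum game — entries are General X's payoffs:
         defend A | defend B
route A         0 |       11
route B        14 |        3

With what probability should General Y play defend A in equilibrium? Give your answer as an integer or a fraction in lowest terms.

4/11

Row minima are 0 and 3, so General X's maximin is 3; column maxima are 14 and 11, so General Y's minimax is 11. These differ, so the equilibrium is in mixed strategies.
Let General Y play defend A with probability q. General X is indifferent when 11(1−q) = 14q + 3(1−q), giving q = 4/11.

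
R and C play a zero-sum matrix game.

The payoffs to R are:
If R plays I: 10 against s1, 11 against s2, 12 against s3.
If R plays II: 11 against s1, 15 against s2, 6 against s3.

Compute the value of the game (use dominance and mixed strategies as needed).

72/7

Column s2 is strictly dominated by s1 for C (it gives R more in every row).
The remaining 2×2 game on (I, II) × (s1, s3) has no saddle point. Let R play I with probability p; indifference gives 10p + 11(1−p) = 12p + 6(1−p), so p = 5/7.
Similarly C's optimal q on s1 is 6/7, and the value is 10·(6/7) + (12)·(1/7) = 72/7.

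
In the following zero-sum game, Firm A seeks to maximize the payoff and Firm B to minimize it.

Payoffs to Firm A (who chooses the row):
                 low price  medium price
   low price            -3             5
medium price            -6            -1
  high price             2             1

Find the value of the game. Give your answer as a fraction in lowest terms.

13/9

Row medium price is strictly dominated by row low price, so Firm A never plays it.
The remaining 2×2 game on (low price, high price) × (low price, medium price) has no saddle point. Let Firm A play low price with probability p; indifference gives −3p + 2(1−p) = 5p + (1−p), so p = 1/9.
Similarly Firm B's optimal q on low price is 4/9, and the value is -3·(4/9) + (5)·(5/9) = 13/9.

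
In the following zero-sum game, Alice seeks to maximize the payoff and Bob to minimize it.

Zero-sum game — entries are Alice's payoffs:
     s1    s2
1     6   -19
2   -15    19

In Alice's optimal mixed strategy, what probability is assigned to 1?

34/59

Row minima are -19 and -15, so Alice's maximin is -15; column maxima are 6 and 19, so Bob's minimax is 6. These differ, so the equilibrium is in mixed strategies.
Let Alice play 1 with probability p. Bob is indifferent when 6p − 15(1−p) = −19p + 19(1−p), giving p = 34/59.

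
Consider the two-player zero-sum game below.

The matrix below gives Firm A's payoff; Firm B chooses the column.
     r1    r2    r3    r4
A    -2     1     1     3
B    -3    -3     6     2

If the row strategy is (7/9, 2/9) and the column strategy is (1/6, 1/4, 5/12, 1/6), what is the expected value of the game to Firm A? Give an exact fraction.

1

Against (1/6, 1/4, 5/12, 1/6), each row's expected payoff is A: 5/6; B: 19/12.
Taking the (7/9, 2/9)-weighted average: (7/9)·(5/6) + (2/9)·(19/12) = 1.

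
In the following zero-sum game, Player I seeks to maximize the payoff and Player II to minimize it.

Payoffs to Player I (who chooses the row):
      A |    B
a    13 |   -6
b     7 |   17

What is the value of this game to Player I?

Row minima are -6 and 7, so Player I's maximin is 7; column maxima are 13 and 17, so Player II's minimax is 13. These differ, so the equilibrium is in mixed strategies.
Let Player I play a with probability p. Player II is indifferent when 13p + 7(1−p) = −6p + 17(1−p), giving p = 10/29.
Let Player II play A with probability q. Player I is indifferent when 13q − 6(1−q) = 7q + 17(1−q), giving q = 23/29.
The value is 13·(23/29) + (-6)·(6/29) = 263/29.

263/29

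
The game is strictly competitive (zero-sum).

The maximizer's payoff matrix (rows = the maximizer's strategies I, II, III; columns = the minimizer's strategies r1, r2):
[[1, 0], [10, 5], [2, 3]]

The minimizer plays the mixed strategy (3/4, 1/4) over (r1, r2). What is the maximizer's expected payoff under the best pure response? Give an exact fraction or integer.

I: (1)·(3/4) + (0)·(1/4) = 3/4.
II: (10)·(3/4) + (5)·(1/4) = 35/4.
III: (2)·(3/4) + (3)·(1/4) = 9/4.
The best pure response is II with expected payoff 35/4.

35/4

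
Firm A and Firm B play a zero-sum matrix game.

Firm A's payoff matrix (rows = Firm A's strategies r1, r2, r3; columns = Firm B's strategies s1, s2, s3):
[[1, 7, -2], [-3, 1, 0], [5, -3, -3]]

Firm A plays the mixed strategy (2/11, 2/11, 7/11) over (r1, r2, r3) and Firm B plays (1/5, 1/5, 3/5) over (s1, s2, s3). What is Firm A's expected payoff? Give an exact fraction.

-49/55

Against (1/5, 1/5, 3/5), each row's expected payoff is r1: 2/5; r2: -2/5; r3: -7/5.
Taking the (2/11, 2/11, 7/11)-weighted average: (2/11)·(2/5) + (2/11)·(-2/5) + (7/11)·(-7/5) = -49/55.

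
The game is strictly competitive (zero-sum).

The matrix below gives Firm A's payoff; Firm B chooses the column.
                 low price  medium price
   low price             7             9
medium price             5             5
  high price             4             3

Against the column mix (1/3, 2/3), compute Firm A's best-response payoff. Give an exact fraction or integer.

low price: (7)·(1/3) + (9)·(2/3) = 25/3.
medium price: (5)·(1/3) + (5)·(2/3) = 5.
high price: (4)·(1/3) + (3)·(2/3) = 10/3.
The best pure response is low price with expected payoff 25/3.

25/3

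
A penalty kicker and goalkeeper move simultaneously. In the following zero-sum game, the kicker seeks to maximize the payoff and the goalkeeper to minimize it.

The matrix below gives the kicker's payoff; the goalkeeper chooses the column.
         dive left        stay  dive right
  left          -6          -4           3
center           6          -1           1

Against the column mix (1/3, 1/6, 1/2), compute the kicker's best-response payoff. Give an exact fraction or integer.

left: (-6)·(1/3) + (-4)·(1/6) + (3)·(1/2) = -7/6.
center: (6)·(1/3) + (-1)·(1/6) + (1)·(1/2) = 7/3.
The best pure response is center with expected payoff 7/3.

7/3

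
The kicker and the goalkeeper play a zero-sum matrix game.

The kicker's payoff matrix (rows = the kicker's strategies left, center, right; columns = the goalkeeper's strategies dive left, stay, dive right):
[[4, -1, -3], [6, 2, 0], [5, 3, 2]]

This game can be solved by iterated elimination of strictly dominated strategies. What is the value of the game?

Row left is strictly dominated by row center (6>4, 2>-1, 0>-3); eliminate left.
Column stay is strictly dominated by dive right for the goalkeeper (0<2, 2<3); eliminate stay.
Column dive left is strictly dominated by dive right for the goalkeeper (0<6, 2<5); eliminate dive left.
Row center is strictly dominated by row right (2>0); eliminate center.
Only (right, dive right) remains, with payoff 2.

2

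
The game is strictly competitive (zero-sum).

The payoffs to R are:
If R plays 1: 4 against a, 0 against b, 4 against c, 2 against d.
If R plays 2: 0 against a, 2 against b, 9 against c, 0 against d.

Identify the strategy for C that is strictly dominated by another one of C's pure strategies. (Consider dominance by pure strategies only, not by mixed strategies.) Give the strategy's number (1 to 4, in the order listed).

C prefers columns that give R less. Compare c with b: 0 < 4, 2 < 9.
So b strictly dominates c for C; c is strictly dominated.

3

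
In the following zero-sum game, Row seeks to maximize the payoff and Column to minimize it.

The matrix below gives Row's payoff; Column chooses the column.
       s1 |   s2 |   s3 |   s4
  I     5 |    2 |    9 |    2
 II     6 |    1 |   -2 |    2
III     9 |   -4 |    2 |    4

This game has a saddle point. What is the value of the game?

Row minima: 2, -2, -4 → Row's maximin is 2.
Column maxima: 9, 2, 9, 4 → Column's minimax is 2.
They coincide at (I, s2), so the value is 2.

2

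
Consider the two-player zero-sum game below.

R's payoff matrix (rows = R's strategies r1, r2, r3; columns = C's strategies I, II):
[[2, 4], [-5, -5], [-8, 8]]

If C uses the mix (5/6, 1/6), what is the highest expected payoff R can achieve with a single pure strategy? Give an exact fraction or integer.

r1: (2)·(5/6) + (4)·(1/6) = 7/3.
r2: (-5)·(5/6) + (-5)·(1/6) = -5.
r3: (-8)·(5/6) + (8)·(1/6) = -16/3.
The best pure response is r1 with expected payoff 7/3.

7/3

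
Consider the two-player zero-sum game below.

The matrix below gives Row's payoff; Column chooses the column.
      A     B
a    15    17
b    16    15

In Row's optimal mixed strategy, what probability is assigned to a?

1/3

Row minima are 15 and 15, so Row's maximin is 15; column maxima are 16 and 17, so Column's minimax is 16. These differ, so the equilibrium is in mixed strategies.
Let Row play a with probability p. Column is indifferent when 15p + 16(1−p) = 17p + 15(1−p), giving p = 1/3.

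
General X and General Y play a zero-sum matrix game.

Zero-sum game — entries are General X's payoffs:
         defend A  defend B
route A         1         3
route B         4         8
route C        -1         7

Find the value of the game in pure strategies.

4

Row minima: 1, 4, -1 → General X's maximin is 4.
Column maxima: 4, 8 → General Y's minimax is 4.
They coincide at (route B, defend A), so the value is 4.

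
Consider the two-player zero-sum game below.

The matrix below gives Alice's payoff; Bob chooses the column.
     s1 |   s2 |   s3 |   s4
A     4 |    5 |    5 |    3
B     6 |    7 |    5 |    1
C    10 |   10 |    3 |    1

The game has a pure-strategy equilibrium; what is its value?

3

Row minima: 3, 1, 1 → Alice's maximin is 3.
Column maxima: 10, 10, 5, 3 → Bob's minimax is 3.
They coincide at (A, s4), so the value is 3.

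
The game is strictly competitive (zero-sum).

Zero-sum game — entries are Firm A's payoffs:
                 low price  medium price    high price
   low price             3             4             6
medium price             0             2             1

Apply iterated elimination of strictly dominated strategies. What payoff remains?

Row medium price is strictly dominated by row low price (3>0, 4>2, 6>1); eliminate medium price.
Column high price is strictly dominated by low price for Firm B (3<6); eliminate high price.
Column medium price is strictly dominated by low price for Firm B (3<4); eliminate medium price.
Only (low price, low price) remains, with payoff 3.

3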